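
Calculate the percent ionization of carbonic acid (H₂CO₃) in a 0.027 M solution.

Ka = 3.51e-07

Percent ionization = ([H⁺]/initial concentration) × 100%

Using Ka equilibrium: x² + Ka×x - Ka×C = 0. Solving: [H⁺] = 9.7175e-05. Percent = (9.7175e-05/0.027) × 100

Percent ionization = 0.36%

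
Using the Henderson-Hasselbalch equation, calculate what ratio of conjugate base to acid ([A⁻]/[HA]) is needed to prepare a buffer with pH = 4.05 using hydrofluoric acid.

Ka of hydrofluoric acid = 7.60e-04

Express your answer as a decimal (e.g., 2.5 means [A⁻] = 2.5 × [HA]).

pKa = -log(7.60e-04) = 3.1192. pH = pKa + log([A⁻]/[HA]), so log([A⁻]/[HA]) = pH − pKa = 4.05 − 3.1192 = 0.9308. [A⁻]/[HA] = 10^(0.9308) = 8.53

[A⁻]/[HA] = 8.53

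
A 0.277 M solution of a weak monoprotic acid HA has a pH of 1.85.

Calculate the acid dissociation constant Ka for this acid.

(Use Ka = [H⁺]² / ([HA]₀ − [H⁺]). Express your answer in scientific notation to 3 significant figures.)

[H⁺] = 10^(−pH) = 10^(−1.85) = 1.413e-02 M. For HA ⇌ H⁺ + A⁻, Ka = [H⁺][A⁻]/[HA] = [H⁺]² / ([HA]₀ − [H⁺]) = (1.413e-02)² / (0.277 − 1.413e-02) = 7.59e-04.

K_a = 7.59e-04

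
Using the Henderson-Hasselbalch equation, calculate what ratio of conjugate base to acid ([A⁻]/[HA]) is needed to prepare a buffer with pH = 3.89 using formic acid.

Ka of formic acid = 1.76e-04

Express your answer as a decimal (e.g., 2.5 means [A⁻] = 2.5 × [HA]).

pKa = -log(1.76e-04) = 3.7545. pH = pKa + log([A⁻]/[HA]), so log([A⁻]/[HA]) = pH − pKa = 3.89 − 3.7545 = 0.1355. [A⁻]/[HA] = 10^(0.1355) = 1.37

[A⁻]/[HA] = 1.37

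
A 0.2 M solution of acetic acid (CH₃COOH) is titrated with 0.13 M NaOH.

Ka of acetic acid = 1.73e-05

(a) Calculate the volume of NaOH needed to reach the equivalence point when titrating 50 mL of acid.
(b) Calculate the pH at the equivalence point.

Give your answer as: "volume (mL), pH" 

moles acid = 0.2 × 50/1000 = 0.01 mol; V_base = moles/0.13 × 1000 = 76.9 mL. At equivalence only the conjugate base is present: [A⁻] = 0.01/0.127 = 7.8788e-02 M. Kb = Kw/Ka = 5.78e-10; [OH⁻] = √(Kb × [A⁻]) = 6.7485e-06; pOH = 5.17; pH = 14 - pOH = 8.83.

V = 76.9 mL, pH = 8.83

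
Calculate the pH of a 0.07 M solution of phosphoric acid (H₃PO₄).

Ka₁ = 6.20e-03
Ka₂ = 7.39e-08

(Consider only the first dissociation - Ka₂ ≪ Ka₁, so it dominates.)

First dissociation dominates. From Ka₁ = [H⁺][HA⁻]/[H₂A], x² + Ka₁·x − Ka₁·C = 0 with C = 0.07 M and Ka₁ = 6.20e-03. Solving: [H⁺] = (−Ka₁ + √(Ka₁² + 4·Ka₁·C)) / 2 = 1.7962e-02 M. pH = -log(1.7962e-02) = 1.75.

pH = 1.75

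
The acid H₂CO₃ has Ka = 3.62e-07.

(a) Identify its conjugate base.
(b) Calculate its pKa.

(a) The conjugate base is formed by removing one H⁺ from H₂CO₃, giving HCO₃⁻. (b) pKa = -log(Ka) = -log(3.62e-07) = 6.44.

Conjugate base: HCO₃⁻; pK_a = 6.44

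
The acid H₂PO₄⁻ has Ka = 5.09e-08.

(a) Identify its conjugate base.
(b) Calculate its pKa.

(a) The conjugate base is formed by removing one H⁺ from H₂PO₄⁻, giving HPO₄²⁻. (b) pKa = -log(Ka) = -log(5.09e-08) = 7.29.

Conjugate base: HPO₄²⁻; pK_a = 7.29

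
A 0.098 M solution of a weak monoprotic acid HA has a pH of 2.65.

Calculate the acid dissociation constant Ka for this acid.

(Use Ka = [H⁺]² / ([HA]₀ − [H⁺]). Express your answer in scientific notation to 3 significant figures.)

[H⁺] = 10^(−pH) = 10^(−2.65) = 2.239e-03 M. For HA ⇌ H⁺ + A⁻, Ka = [H⁺][A⁻]/[HA] = [H⁺]² / ([HA]₀ − [H⁺]) = (2.239e-03)² / (0.098 − 2.239e-03) = 5.23e-05.

K_a = 5.23e-05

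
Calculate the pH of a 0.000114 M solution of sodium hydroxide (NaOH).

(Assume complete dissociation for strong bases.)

[OH⁻] = 0.000114 M for strong base. pOH = -log[OH⁻] = 3.94, pH = 14 - pOH

pH = 10.06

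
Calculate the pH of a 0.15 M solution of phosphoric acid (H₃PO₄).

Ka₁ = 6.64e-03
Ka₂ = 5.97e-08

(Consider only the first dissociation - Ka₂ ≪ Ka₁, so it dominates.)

First dissociation dominates. From Ka₁ = [H⁺][HA⁻]/[H₂A], x² + Ka₁·x − Ka₁·C = 0 with C = 0.15 M and Ka₁ = 6.64e-03. Solving: [H⁺] = (−Ka₁ + √(Ka₁² + 4·Ka₁·C)) / 2 = 2.8414e-02 M. pH = -log(2.8414e-02) = 1.55.

pH = 1.55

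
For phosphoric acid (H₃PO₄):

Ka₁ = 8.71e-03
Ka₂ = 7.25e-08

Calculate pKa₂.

pKa₂ = -log(Ka₂) = -log(7.25e-08) = 7.14.

pK_{a2} = 7.14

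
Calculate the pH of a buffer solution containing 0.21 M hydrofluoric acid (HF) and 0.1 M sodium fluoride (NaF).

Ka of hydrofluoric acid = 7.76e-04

pKa = -log(7.76e-04) = 3.11. pH = pKa + log([A⁻]/[HA]) = 3.11 + log(0.1/0.21)

pH = 2.79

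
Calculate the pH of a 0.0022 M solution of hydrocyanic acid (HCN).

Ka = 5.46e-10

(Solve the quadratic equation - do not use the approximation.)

x² + Ka×x - Ka×C = 0. Using quadratic formula: [H⁺] = 1.0957e-06

pH = 5.96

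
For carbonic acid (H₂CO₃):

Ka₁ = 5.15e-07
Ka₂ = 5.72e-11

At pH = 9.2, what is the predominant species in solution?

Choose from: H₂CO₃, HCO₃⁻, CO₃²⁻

pKa₁ = 6.29, pKa₂ = 10.24. For a polyprotic acid the predominant species crosses at each pKa: below pKa_n the protonated form dominates, above it the deprotonated form does. At pH = 9.2, the predominant species is HCO₃⁻.

HCO₃⁻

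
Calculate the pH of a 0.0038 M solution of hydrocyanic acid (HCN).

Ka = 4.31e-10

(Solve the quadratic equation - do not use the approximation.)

x² + Ka×x - Ka×C = 0. Using quadratic formula: [H⁺] = 1.2796e-06

pH = 5.89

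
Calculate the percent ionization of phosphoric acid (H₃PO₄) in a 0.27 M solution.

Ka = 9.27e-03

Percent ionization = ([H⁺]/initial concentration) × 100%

Using Ka equilibrium: x² + Ka×x - Ka×C = 0. Solving: [H⁺] = 4.5608e-02. Percent = (4.5608e-02/0.27) × 100

Percent ionization = 16.9%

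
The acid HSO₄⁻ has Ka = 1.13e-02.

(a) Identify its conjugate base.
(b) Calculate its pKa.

(a) The conjugate base is formed by removing one H⁺ from HSO₄⁻, giving SO₄²⁻. (b) pKa = -log(Ka) = -log(1.13e-02) = 1.95.

Conjugate base: SO₄²⁻; pK_a = 1.95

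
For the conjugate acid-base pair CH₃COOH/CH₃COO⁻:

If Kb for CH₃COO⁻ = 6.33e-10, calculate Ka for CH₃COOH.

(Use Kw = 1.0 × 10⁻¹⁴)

For a conjugate pair Ka × Kb = Kw, so Ka = Kw/Kb = 1.0 × 10⁻¹⁴ / 6.33e-10 = 1.58e-05.

K_a = 1.58e-05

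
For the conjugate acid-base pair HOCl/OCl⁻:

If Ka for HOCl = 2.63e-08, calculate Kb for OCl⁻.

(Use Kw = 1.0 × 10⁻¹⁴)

For a conjugate pair Ka × Kb = Kw, so Kb = Kw/Ka = 1.0 × 10⁻¹⁴ / 2.63e-08 = 3.80e-07.

K_b = 3.80e-07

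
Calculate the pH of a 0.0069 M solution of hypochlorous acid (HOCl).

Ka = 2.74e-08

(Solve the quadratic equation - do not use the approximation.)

x² + Ka×x - Ka×C = 0. Using quadratic formula: [H⁺] = 1.3736e-05

pH = 4.86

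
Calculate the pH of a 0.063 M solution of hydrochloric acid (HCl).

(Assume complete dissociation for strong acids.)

[H⁺] = 0.063 M for strong acid. pH = -log[H⁺] = -log(0.063)

pH = 1.20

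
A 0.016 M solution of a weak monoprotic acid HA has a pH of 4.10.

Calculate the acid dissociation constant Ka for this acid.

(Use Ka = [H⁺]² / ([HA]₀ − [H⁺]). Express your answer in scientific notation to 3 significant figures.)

[H⁺] = 10^(−pH) = 10^(−4.10) = 7.943e-05 M. For HA ⇌ H⁺ + A⁻, Ka = [H⁺][A⁻]/[HA] = [H⁺]² / ([HA]₀ − [H⁺]) = (7.943e-05)² / (0.016 − 7.943e-05) = 3.96e-07.

K_a = 3.96e-07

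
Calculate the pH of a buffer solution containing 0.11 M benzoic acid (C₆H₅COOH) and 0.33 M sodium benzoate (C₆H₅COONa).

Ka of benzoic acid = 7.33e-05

pKa = -log(7.33e-05) = 4.13. pH = pKa + log([A⁻]/[HA]) = 4.13 + log(0.33/0.11)

pH = 4.61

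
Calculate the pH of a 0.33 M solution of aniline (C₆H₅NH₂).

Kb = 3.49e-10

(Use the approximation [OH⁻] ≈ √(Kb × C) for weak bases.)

[OH⁻] = √(Kb × C) = √(3.49e-10 × 0.33) = 1.0732e-05. pOH = 4.97, pH = 14 - pOH

pH = 9.03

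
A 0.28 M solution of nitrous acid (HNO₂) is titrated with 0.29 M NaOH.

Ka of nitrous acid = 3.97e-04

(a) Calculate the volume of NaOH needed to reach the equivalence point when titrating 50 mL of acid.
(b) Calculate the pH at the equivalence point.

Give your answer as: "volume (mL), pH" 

moles acid = 0.28 × 50/1000 = 0.014 mol; V_base = moles/0.29 × 1000 = 48.3 mL. At equivalence only the conjugate base is present: [A⁻] = 0.014/0.098 = 1.4246e-01 M. Kb = Kw/Ka = 2.52e-11; [OH⁻] = √(Kb × [A⁻]) = 1.8943e-06; pOH = 5.72; pH = 14 - pOH = 8.28.

V = 48.3 mL, pH = 8.28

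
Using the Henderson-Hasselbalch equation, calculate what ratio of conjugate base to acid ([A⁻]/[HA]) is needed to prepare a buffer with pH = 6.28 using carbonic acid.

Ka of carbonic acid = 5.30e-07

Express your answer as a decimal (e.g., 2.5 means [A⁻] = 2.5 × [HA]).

pKa = -log(5.30e-07) = 6.2757. pH = pKa + log([A⁻]/[HA]), so log([A⁻]/[HA]) = pH − pKa = 6.28 − 6.2757 = 0.0043. [A⁻]/[HA] = 10^(0.0043) = 1.01

[A⁻]/[HA] = 1.01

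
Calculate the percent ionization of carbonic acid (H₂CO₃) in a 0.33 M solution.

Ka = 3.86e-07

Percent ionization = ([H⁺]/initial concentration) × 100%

Using Ka equilibrium: x² + Ka×x - Ka×C = 0. Solving: [H⁺] = 3.5671e-04. Percent = (3.5671e-04/0.33) × 100

Percent ionization = 0.108%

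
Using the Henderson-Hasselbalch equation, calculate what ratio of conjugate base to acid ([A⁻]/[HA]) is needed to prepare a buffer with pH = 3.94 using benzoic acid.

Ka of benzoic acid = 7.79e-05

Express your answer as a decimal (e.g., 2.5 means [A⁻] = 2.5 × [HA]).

pKa = -log(7.79e-05) = 4.1085. pH = pKa + log([A⁻]/[HA]), so log([A⁻]/[HA]) = pH − pKa = 3.94 − 4.1085 = -0.1685. [A⁻]/[HA] = 10^(-0.1685) = 0.678

[A⁻]/[HA] = 0.678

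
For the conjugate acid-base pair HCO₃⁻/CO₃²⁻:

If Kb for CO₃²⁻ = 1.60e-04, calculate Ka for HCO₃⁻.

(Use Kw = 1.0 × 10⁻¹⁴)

For a conjugate pair Ka × Kb = Kw, so Ka = Kw/Kb = 1.0 × 10⁻¹⁴ / 1.60e-04 = 6.25e-11.

K_a = 6.25e-11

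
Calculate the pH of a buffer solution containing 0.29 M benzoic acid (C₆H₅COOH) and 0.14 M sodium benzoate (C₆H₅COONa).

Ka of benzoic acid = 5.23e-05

pKa = -log(5.23e-05) = 4.28. pH = pKa + log([A⁻]/[HA]) = 4.28 + log(0.14/0.29)

pH = 3.97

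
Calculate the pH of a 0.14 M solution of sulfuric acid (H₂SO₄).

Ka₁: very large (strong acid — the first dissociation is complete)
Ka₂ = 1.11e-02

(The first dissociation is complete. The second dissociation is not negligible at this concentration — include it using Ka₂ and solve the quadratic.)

First dissociation is complete: [H⁺]₀ = [HSO₄⁻]₀ = C = 0.14 M. Second dissociation HSO₄⁻ ⇌ H⁺ + SO₄²⁻: let x = [SO₄²⁻]. Ka₂ = (C + x)·x / (C − x) = 1.11e-02 → x² + (C + Ka₂)·x − Ka₂·C = 0 → x² + 0.15110·x − 1.554e-03 = 0. x = (−0.15110 + √(0.15110² + 4 × 1.554e-03)) / 2 = 9.6662e-03 M. [H⁺] = C + x = 0.14 + 9.6662e-03 = 1.4967e-01 M. pH = -log(1.4967e-01) = 0.82.

pH = 0.82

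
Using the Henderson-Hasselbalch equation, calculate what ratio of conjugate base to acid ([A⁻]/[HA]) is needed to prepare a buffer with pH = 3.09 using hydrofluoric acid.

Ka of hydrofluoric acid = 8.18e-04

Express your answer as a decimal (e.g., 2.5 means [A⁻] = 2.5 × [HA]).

pKa = -log(8.18e-04) = 3.0872. pH = pKa + log([A⁻]/[HA]), so log([A⁻]/[HA]) = pH − pKa = 3.09 − 3.0872 = 0.0028. [A⁻]/[HA] = 10^(0.0028) = 1.01

[A⁻]/[HA] = 1.01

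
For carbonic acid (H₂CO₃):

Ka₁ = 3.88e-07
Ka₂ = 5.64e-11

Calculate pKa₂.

pKa₂ = -log(Ka₂) = -log(5.64e-11) = 10.25.

pK_{a2} = 10.25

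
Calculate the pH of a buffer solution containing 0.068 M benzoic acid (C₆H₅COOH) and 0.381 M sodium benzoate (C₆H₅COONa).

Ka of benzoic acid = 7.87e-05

pKa = -log(7.87e-05) = 4.10. pH = pKa + log([A⁻]/[HA]) = 4.10 + log(0.381/0.068)

pH = 4.85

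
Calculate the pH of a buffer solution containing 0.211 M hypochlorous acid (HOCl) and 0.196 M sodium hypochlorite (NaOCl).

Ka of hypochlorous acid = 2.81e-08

pKa = -log(2.81e-08) = 7.55. pH = pKa + log([A⁻]/[HA]) = 7.55 + log(0.196/0.211)

pH = 7.52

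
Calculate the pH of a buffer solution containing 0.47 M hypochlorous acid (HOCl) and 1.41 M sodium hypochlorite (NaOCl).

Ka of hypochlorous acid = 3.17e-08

pKa = -log(3.17e-08) = 7.50. pH = pKa + log([A⁻]/[HA]) = 7.50 + log(1.41/0.47)

pH = 7.98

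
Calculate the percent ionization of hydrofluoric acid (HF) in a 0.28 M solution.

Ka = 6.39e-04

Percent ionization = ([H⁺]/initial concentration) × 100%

Using Ka equilibrium: x² + Ka×x - Ka×C = 0. Solving: [H⁺] = 1.3060e-02. Percent = (1.3060e-02/0.28) × 100

Percent ionization = 4.66%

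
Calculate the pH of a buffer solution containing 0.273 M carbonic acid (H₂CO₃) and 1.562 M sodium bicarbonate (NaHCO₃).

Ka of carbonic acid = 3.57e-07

pKa = -log(3.57e-07) = 6.45. pH = pKa + log([A⁻]/[HA]) = 6.45 + log(1.562/0.273)

pH = 7.20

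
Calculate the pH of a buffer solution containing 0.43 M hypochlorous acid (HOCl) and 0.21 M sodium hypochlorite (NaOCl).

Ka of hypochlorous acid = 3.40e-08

pKa = -log(3.40e-08) = 7.47. pH = pKa + log([A⁻]/[HA]) = 7.47 + log(0.21/0.43)

pH = 7.16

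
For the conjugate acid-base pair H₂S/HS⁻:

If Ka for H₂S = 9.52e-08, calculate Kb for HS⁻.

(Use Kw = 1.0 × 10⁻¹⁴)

For a conjugate pair Ka × Kb = Kw, so Kb = Kw/Ka = 1.0 × 10⁻¹⁴ / 9.52e-08 = 1.05e-07.

K_b = 1.05e-07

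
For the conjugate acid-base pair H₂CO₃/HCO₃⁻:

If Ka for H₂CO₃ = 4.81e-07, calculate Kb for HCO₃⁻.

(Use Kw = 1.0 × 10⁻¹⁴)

For a conjugate pair Ka × Kb = Kw, so Kb = Kw/Ka = 1.0 × 10⁻¹⁴ / 4.81e-07 = 2.08e-08.

K_b = 2.08e-08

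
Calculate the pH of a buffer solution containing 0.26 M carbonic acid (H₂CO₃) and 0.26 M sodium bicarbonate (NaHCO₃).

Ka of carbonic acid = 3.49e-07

pKa = -log(3.49e-07) = 6.46. pH = pKa + log([A⁻]/[HA]) = 6.46 + log(0.26/0.26)

pH = 6.46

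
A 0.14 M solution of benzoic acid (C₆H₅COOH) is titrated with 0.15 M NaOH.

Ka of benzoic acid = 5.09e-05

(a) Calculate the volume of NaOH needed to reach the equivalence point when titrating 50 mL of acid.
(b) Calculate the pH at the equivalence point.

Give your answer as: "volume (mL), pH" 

moles acid = 0.14 × 50/1000 = 0.007 mol; V_base = moles/0.15 × 1000 = 46.7 mL. At equivalence only the conjugate base is present: [A⁻] = 0.007/0.097 = 7.2414e-02 M. Kb = Kw/Ka = 1.96e-10; [OH⁻] = √(Kb × [A⁻]) = 3.7718e-06; pOH = 5.42; pH = 14 - pOH = 8.58.

V = 46.7 mL, pH = 8.58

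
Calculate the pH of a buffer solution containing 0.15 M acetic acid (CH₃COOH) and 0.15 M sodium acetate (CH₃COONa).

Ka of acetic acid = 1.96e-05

pKa = -log(1.96e-05) = 4.71. pH = pKa + log([A⁻]/[HA]) = 4.71 + log(0.15/0.15)

pH = 4.71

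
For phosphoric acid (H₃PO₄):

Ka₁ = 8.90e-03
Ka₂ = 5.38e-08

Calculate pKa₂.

pKa₂ = -log(Ka₂) = -log(5.38e-08) = 7.27.

pK_{a2} = 7.27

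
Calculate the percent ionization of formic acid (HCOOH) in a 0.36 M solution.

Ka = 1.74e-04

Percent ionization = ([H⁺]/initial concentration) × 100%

Using Ka equilibrium: x² + Ka×x - Ka×C = 0. Solving: [H⁺] = 7.8280e-03. Percent = (7.8280e-03/0.36) × 100

Percent ionization = 2.17%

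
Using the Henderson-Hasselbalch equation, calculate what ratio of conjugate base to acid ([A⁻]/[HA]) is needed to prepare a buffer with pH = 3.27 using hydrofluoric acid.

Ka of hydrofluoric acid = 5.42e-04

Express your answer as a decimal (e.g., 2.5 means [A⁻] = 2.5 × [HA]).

pKa = -log(5.42e-04) = 3.2660. pH = pKa + log([A⁻]/[HA]), so log([A⁻]/[HA]) = pH − pKa = 3.27 − 3.2660 = 0.0040. [A⁻]/[HA] = 10^(0.0040) = 1.01

[A⁻]/[HA] = 1.01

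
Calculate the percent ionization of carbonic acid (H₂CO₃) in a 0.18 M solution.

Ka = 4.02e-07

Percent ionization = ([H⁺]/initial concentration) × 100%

Using Ka equilibrium: x² + Ka×x - Ka×C = 0. Solving: [H⁺] = 2.6880e-04. Percent = (2.6880e-04/0.18) × 100

Percent ionization = 0.149%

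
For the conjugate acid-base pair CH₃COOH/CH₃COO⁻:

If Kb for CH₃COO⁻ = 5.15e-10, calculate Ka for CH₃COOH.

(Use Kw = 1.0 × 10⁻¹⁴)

For a conjugate pair Ka × Kb = Kw, so Ka = Kw/Kb = 1.0 × 10⁻¹⁴ / 5.15e-10 = 1.94e-05.

K_a = 1.94e-05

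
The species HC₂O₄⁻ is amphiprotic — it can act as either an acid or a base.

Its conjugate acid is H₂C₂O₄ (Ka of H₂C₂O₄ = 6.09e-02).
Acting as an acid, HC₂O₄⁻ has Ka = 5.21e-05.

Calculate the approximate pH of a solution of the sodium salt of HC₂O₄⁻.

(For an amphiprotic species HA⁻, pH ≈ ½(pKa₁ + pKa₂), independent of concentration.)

pKa₁ = -log(6.09e-02) = 1.22; pKa₂ = -log(5.21e-05) = 4.28. For an amphiprotic species, pH ≈ ½(pKa₁ + pKa₂) = ½(1.22 + 4.28) = 2.75.

pH = 2.75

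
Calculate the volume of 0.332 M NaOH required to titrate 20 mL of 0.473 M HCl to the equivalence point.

At equivalence: moles acid = moles base. moles HCl = 0.473 × 20/1000 = 0.00946 mol. V_base = moles / 0.332 × 1000 = 28.5 mL.

V_{base} = 28.5 mL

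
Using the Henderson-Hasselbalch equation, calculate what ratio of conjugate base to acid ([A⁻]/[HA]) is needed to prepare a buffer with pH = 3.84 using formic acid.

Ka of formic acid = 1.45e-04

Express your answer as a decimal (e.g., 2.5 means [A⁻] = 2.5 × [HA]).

pKa = -log(1.45e-04) = 3.8386. pH = pKa + log([A⁻]/[HA]), so log([A⁻]/[HA]) = pH − pKa = 3.84 − 3.8386 = 0.0014. [A⁻]/[HA] = 10^(0.0014) = 1.00

[A⁻]/[HA] = 1.00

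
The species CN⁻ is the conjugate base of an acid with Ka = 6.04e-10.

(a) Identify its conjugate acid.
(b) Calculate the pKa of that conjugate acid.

(a) The conjugate acid is formed by adding one H⁺ to CN⁻, giving HCN. (b) pKa = -log(Ka) = -log(6.04e-10) = 9.22.

Conjugate acid: HCN; pK_a = 9.22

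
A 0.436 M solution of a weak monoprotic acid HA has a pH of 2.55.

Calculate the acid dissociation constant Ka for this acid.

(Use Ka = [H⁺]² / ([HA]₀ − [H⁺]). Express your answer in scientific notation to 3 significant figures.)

[H⁺] = 10^(−pH) = 10^(−2.55) = 2.818e-03 M. For HA ⇌ H⁺ + A⁻, Ka = [H⁺][A⁻]/[HA] = [H⁺]² / ([HA]₀ − [H⁺]) = (2.818e-03)² / (0.436 − 2.818e-03) = 1.83e-05.

K_a = 1.83e-05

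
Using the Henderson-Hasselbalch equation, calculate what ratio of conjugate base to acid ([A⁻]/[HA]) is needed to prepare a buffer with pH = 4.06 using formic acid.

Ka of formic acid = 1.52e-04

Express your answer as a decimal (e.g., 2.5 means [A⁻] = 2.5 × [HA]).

pKa = -log(1.52e-04) = 3.8182. pH = pKa + log([A⁻]/[HA]), so log([A⁻]/[HA]) = pH − pKa = 4.06 − 3.8182 = 0.2418. [A⁻]/[HA] = 10^(0.2418) = 1.75

[A⁻]/[HA] = 1.75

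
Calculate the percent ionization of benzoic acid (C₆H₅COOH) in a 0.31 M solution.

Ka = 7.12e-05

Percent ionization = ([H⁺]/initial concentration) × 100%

Using Ka equilibrium: x² + Ka×x - Ka×C = 0. Solving: [H⁺] = 4.6626e-03. Percent = (4.6626e-03/0.31) × 100

Percent ionization = 1.5%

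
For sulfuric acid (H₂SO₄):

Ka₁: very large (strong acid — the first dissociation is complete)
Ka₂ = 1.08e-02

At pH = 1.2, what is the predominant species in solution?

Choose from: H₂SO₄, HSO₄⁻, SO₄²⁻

The first dissociation is complete, so H₂SO₄ itself is never the predominant species in water; pKa₂ = -log(1.08e-02) = 1.97. For a polyprotic acid the predominant species crosses at each pKa: below pKa_n the protonated form dominates, above it the deprotonated form does. At pH = 1.2, the predominant species is HSO₄⁻.

HSO₄⁻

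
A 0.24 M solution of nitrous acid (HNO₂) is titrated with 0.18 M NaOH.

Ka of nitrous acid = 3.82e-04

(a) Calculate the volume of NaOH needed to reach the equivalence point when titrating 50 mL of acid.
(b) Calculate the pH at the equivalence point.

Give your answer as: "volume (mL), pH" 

moles acid = 0.24 × 50/1000 = 0.012 mol; V_base = moles/0.18 × 1000 = 66.7 mL. At equivalence only the conjugate base is present: [A⁻] = 0.012/0.117 = 1.0286e-01 M. Kb = Kw/Ka = 2.62e-11; [OH⁻] = √(Kb × [A⁻]) = 1.6409e-06; pOH = 5.78; pH = 14 - pOH = 8.22.

V = 66.7 mL, pH = 8.22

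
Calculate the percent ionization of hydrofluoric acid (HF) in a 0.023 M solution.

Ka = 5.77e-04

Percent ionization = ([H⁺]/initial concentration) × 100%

Using Ka equilibrium: x² + Ka×x - Ka×C = 0. Solving: [H⁺] = 3.3658e-03. Percent = (3.3658e-03/0.023) × 100

Percent ionization = 14.6%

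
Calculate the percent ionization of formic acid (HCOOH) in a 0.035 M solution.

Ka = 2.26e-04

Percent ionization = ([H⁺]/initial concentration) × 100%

Using Ka equilibrium: x² + Ka×x - Ka×C = 0. Solving: [H⁺] = 2.7017e-03. Percent = (2.7017e-03/0.035) × 100

Percent ionization = 7.72%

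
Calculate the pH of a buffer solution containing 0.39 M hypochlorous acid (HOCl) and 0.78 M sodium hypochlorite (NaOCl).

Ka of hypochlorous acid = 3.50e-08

pKa = -log(3.50e-08) = 7.46. pH = pKa + log([A⁻]/[HA]) = 7.46 + log(0.78/0.39)

pH = 7.76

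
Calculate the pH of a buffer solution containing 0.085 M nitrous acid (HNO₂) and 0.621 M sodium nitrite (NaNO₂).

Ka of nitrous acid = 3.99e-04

pKa = -log(3.99e-04) = 3.40. pH = pKa + log([A⁻]/[HA]) = 3.40 + log(0.621/0.085)

pH = 4.26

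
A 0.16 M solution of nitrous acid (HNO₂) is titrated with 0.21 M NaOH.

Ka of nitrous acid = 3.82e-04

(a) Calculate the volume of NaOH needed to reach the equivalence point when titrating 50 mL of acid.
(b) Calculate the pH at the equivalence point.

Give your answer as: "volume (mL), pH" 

moles acid = 0.16 × 50/1000 = 0.008 mol; V_base = moles/0.21 × 1000 = 38.1 mL. At equivalence only the conjugate base is present: [A⁻] = 0.008/0.088 = 9.0811e-02 M. Kb = Kw/Ka = 2.62e-11; [OH⁻] = √(Kb × [A⁻]) = 1.5418e-06; pOH = 5.81; pH = 14 - pOH = 8.19.

V = 38.1 mL, pH = 8.19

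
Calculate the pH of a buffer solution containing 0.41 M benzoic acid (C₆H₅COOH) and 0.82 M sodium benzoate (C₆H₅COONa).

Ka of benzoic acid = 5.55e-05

pKa = -log(5.55e-05) = 4.26. pH = pKa + log([A⁻]/[HA]) = 4.26 + log(0.82/0.41)

pH = 4.56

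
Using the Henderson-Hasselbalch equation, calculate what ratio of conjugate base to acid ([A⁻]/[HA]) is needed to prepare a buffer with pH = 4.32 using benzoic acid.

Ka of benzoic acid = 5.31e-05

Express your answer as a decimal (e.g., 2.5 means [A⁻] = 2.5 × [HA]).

pKa = -log(5.31e-05) = 4.2749. pH = pKa + log([A⁻]/[HA]), so log([A⁻]/[HA]) = pH − pKa = 4.32 − 4.2749 = 0.0451. [A⁻]/[HA] = 10^(0.0451) = 1.11

[A⁻]/[HA] = 1.11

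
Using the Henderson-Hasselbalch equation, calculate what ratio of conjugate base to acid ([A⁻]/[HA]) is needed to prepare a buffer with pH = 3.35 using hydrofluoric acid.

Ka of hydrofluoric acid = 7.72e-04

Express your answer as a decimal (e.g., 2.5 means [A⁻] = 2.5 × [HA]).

pKa = -log(7.72e-04) = 3.1124. pH = pKa + log([A⁻]/[HA]), so log([A⁻]/[HA]) = pH − pKa = 3.35 − 3.1124 = 0.2376. [A⁻]/[HA] = 10^(0.2376) = 1.73

[A⁻]/[HA] = 1.73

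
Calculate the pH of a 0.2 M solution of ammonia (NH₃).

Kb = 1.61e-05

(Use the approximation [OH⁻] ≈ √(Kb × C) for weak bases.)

[OH⁻] = √(Kb × C) = √(1.61e-05 × 0.2) = 1.7944e-03. pOH = 2.75, pH = 14 - pOH

pH = 11.25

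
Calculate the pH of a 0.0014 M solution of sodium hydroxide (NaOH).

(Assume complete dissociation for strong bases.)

[OH⁻] = 0.0014 M for strong base. pOH = -log[OH⁻] = 2.85, pH = 14 - pOH

pH = 11.15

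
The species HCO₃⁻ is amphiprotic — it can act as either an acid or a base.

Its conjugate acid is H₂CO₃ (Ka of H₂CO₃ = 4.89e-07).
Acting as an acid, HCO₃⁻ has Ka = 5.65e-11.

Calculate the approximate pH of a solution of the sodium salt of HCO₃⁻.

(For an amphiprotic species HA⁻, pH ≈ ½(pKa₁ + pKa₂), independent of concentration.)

pKa₁ = -log(4.89e-07) = 6.31; pKa₂ = -log(5.65e-11) = 10.25. For an amphiprotic species, pH ≈ ½(pKa₁ + pKa₂) = ½(6.31 + 10.25) = 8.28.

pH = 8.28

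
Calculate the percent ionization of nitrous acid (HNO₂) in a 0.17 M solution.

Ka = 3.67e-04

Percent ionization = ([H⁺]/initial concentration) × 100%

Using Ka equilibrium: x² + Ka×x - Ka×C = 0. Solving: [H⁺] = 7.7174e-03. Percent = (7.7174e-03/0.17) × 100

Percent ionization = 4.54%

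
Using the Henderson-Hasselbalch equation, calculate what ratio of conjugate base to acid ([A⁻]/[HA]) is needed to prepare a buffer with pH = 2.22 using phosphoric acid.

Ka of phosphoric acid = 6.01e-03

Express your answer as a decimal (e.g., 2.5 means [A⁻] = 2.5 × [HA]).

pKa = -log(6.01e-03) = 2.2211. pH = pKa + log([A⁻]/[HA]), so log([A⁻]/[HA]) = pH − pKa = 2.22 − 2.2211 = -0.0011. [A⁻]/[HA] = 10^(-0.0011) = 0.997

[A⁻]/[HA] = 0.997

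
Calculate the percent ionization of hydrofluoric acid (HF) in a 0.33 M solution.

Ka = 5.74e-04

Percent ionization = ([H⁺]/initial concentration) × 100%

Using Ka equilibrium: x² + Ka×x - Ka×C = 0. Solving: [H⁺] = 1.3479e-02. Percent = (1.3479e-02/0.33) × 100

Percent ionization = 4.08%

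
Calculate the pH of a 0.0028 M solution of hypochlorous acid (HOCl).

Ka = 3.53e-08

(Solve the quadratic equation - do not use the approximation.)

x² + Ka×x - Ka×C = 0. Using quadratic formula: [H⁺] = 9.9242e-06

pH = 5.00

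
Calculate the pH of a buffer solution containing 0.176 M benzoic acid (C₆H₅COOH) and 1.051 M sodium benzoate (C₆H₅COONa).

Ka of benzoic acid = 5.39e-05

pKa = -log(5.39e-05) = 4.27. pH = pKa + log([A⁻]/[HA]) = 4.27 + log(1.051/0.176)

pH = 5.04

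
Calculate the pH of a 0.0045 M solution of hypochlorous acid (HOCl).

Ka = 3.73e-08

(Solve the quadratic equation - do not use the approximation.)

x² + Ka×x - Ka×C = 0. Using quadratic formula: [H⁺] = 1.2937e-05

pH = 4.89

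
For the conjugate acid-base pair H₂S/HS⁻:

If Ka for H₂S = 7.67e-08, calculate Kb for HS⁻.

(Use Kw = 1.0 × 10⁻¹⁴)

For a conjugate pair Ka × Kb = Kw, so Kb = Kw/Ka = 1.0 × 10⁻¹⁴ / 7.67e-08 = 1.30e-07.

K_b = 1.30e-07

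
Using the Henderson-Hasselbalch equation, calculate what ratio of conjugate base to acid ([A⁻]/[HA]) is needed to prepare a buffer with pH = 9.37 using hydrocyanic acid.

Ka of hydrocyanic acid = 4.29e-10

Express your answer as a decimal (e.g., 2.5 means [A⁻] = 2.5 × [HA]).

pKa = -log(4.29e-10) = 9.3675. pH = pKa + log([A⁻]/[HA]), so log([A⁻]/[HA]) = pH − pKa = 9.37 − 9.3675 = 0.0025. [A⁻]/[HA] = 10^(0.0025) = 1.01

[A⁻]/[HA] = 1.01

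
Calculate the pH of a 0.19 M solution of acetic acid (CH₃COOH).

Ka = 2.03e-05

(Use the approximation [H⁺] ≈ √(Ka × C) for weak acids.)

[H⁺] = √(Ka × C) = √(2.03e-05 × 0.19) = 1.9639e-03. pH = -log(1.9639e-03)

pH = 2.71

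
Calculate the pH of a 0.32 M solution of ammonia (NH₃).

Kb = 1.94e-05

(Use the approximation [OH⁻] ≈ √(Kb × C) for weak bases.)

[OH⁻] = √(Kb × C) = √(1.94e-05 × 0.32) = 2.4916e-03. pOH = 2.60, pH = 14 - pOH

pH = 11.40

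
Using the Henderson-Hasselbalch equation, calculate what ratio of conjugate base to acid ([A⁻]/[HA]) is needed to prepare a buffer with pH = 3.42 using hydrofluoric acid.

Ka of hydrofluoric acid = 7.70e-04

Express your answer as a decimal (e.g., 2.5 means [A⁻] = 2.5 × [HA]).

pKa = -log(7.70e-04) = 3.1135. pH = pKa + log([A⁻]/[HA]), so log([A⁻]/[HA]) = pH − pKa = 3.42 − 3.1135 = 0.3065. [A⁻]/[HA] = 10^(0.3065) = 2.03

[A⁻]/[HA] = 2.03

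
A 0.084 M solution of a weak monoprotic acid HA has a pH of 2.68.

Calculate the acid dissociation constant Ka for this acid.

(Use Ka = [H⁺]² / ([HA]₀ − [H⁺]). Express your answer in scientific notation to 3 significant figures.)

[H⁺] = 10^(−pH) = 10^(−2.68) = 2.089e-03 M. For HA ⇌ H⁺ + A⁻, Ka = [H⁺][A⁻]/[HA] = [H⁺]² / ([HA]₀ − [H⁺]) = (2.089e-03)² / (0.084 − 2.089e-03) = 5.33e-05.

K_a = 5.33e-05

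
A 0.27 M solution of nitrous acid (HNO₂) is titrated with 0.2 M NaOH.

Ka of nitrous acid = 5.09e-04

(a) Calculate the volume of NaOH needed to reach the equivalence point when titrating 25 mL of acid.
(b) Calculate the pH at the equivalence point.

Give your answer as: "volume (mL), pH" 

moles acid = 0.27 × 25/1000 = 0.00675 mol; V_base = moles/0.2 × 1000 = 33.7 mL. At equivalence only the conjugate base is present: [A⁻] = 0.00675/0.059 = 1.1489e-01 M. Kb = Kw/Ka = 1.96e-11; [OH⁻] = √(Kb × [A⁻]) = 1.5024e-06; pOH = 5.82; pH = 14 - pOH = 8.18.

V = 33.7 mL, pH = 8.18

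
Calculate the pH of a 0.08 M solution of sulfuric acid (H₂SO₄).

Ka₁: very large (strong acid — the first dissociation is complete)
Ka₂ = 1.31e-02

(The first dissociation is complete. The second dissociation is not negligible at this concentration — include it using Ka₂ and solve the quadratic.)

First dissociation is complete: [H⁺]₀ = [HSO₄⁻]₀ = C = 0.08 M. Second dissociation HSO₄⁻ ⇌ H⁺ + SO₄²⁻: let x = [SO₄²⁻]. Ka₂ = (C + x)·x / (C − x) = 1.31e-02 → x² + (C + Ka₂)·x − Ka₂·C = 0 → x² + 0.09310·x − 1.048e-03 = 0. x = (−0.09310 + √(0.09310² + 4 × 1.048e-03)) / 2 = 1.0150e-02 M. [H⁺] = C + x = 0.08 + 1.0150e-02 = 9.0150e-02 M. pH = -log(9.0150e-02) = 1.05.

pH = 1.05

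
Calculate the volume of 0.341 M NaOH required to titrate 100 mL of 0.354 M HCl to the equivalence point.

At equivalence: moles acid = moles base. moles HCl = 0.354 × 100/1000 = 0.0354 mol. V_base = moles / 0.341 × 1000 = 103.8 mL.

V_{base} = 103.8 mL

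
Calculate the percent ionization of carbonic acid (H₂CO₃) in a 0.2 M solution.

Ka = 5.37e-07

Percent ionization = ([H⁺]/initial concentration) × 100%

Using Ka equilibrium: x² + Ka×x - Ka×C = 0. Solving: [H⁺] = 3.2745e-04. Percent = (3.2745e-04/0.2) × 100

Percent ionization = 0.164%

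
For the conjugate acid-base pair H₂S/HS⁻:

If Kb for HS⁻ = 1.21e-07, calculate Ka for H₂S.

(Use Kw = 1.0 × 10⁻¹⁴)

For a conjugate pair Ka × Kb = Kw, so Ka = Kw/Kb = 1.0 × 10⁻¹⁴ / 1.21e-07 = 8.26e-08.

K_a = 8.26e-08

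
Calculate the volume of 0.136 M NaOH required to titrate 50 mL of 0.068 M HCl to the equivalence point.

At equivalence: moles acid = moles base. moles HCl = 0.068 × 50/1000 = 0.0034 mol. V_base = moles / 0.136 × 1000 = 25.0 mL.

V_{base} = 25.0 mL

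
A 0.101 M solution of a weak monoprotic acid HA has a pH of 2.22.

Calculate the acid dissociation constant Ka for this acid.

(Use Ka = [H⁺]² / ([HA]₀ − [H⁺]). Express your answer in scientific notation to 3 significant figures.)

[H⁺] = 10^(−pH) = 10^(−2.22) = 6.026e-03 M. For HA ⇌ H⁺ + A⁻, Ka = [H⁺][A⁻]/[HA] = [H⁺]² / ([HA]₀ − [H⁺]) = (6.026e-03)² / (0.101 − 6.026e-03) = 3.82e-04.

K_a = 3.82e-04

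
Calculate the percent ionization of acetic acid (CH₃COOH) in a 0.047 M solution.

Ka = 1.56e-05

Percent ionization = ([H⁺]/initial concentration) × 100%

Using Ka equilibrium: x² + Ka×x - Ka×C = 0. Solving: [H⁺] = 8.4851e-04. Percent = (8.4851e-04/0.047) × 100

Percent ionization = 1.81%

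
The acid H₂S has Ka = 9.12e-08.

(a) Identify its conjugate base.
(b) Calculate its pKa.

(a) The conjugate base is formed by removing one H⁺ from H₂S, giving HS⁻. (b) pKa = -log(Ka) = -log(9.12e-08) = 7.04.

Conjugate base: HS⁻; pK_a = 7.04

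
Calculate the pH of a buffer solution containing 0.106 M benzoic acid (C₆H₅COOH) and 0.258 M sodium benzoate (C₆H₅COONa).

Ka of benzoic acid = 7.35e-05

pKa = -log(7.35e-05) = 4.13. pH = pKa + log([A⁻]/[HA]) = 4.13 + log(0.258/0.106)

pH = 4.52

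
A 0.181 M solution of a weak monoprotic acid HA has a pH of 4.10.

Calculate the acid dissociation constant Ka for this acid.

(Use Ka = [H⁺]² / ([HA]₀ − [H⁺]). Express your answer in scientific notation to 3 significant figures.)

[H⁺] = 10^(−pH) = 10^(−4.10) = 7.943e-05 M. For HA ⇌ H⁺ + A⁻, Ka = [H⁺][A⁻]/[HA] = [H⁺]² / ([HA]₀ − [H⁺]) = (7.943e-05)² / (0.181 − 7.943e-05) = 3.49e-08.

K_a = 3.49e-08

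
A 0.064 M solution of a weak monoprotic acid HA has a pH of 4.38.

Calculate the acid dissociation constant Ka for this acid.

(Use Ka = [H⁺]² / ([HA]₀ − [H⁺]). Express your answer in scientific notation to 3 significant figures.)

[H⁺] = 10^(−pH) = 10^(−4.38) = 4.169e-05 M. For HA ⇌ H⁺ + A⁻, Ka = [H⁺][A⁻]/[HA] = [H⁺]² / ([HA]₀ − [H⁺]) = (4.169e-05)² / (0.064 − 4.169e-05) = 2.72e-08.

K_a = 2.72e-08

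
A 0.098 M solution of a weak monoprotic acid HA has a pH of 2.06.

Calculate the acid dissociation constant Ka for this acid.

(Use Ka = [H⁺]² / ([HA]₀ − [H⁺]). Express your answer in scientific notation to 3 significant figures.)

[H⁺] = 10^(−pH) = 10^(−2.06) = 8.710e-03 M. For HA ⇌ H⁺ + A⁻, Ka = [H⁺][A⁻]/[HA] = [H⁺]² / ([HA]₀ − [H⁺]) = (8.710e-03)² / (0.098 − 8.710e-03) = 8.50e-04.

K_a = 8.50e-04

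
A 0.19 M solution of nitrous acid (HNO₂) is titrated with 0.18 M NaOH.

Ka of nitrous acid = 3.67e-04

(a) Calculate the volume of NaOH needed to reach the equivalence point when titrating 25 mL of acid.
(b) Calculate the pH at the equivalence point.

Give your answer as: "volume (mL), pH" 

moles acid = 0.19 × 25/1000 = 0.00475 mol; V_base = moles/0.18 × 1000 = 26.4 mL. At equivalence only the conjugate base is present: [A⁻] = 0.00475/0.051 = 9.2432e-02 M. Kb = Kw/Ka = 2.72e-11; [OH⁻] = √(Kb × [A⁻]) = 1.5870e-06; pOH = 5.80; pH = 14 - pOH = 8.20.

V = 26.4 mL, pH = 8.20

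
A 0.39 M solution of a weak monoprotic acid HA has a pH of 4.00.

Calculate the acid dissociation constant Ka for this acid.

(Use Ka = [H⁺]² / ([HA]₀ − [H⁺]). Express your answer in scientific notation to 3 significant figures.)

[H⁺] = 10^(−pH) = 10^(−4.00) = 1.000e-04 M. For HA ⇌ H⁺ + A⁻, Ka = [H⁺][A⁻]/[HA] = [H⁺]² / ([HA]₀ − [H⁺]) = (1.000e-04)² / (0.39 − 1.000e-04) = 2.56e-08.

K_a = 2.56e-08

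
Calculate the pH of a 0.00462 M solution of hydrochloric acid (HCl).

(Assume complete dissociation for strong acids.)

[H⁺] = 0.00462 M for strong acid. pH = -log[H⁺] = -log(0.00462)

pH = 2.34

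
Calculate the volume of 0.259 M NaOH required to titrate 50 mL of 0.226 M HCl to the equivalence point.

At equivalence: moles acid = moles base. moles HCl = 0.226 × 50/1000 = 0.0113 mol. V_base = moles / 0.259 × 1000 = 43.6 mL.

V_{base} = 43.6 mL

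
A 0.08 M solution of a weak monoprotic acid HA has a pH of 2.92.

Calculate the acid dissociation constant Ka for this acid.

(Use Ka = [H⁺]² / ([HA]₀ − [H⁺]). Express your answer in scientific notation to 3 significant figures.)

[H⁺] = 10^(−pH) = 10^(−2.92) = 1.202e-03 M. For HA ⇌ H⁺ + A⁻, Ka = [H⁺][A⁻]/[HA] = [H⁺]² / ([HA]₀ − [H⁺]) = (1.202e-03)² / (0.08 − 1.202e-03) = 1.83e-05.

K_a = 1.83e-05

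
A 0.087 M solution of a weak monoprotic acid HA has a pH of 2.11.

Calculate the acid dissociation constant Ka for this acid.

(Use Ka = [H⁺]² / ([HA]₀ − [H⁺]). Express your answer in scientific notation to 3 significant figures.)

[H⁺] = 10^(−pH) = 10^(−2.11) = 7.762e-03 M. For HA ⇌ H⁺ + A⁻, Ka = [H⁺][A⁻]/[HA] = [H⁺]² / ([HA]₀ − [H⁺]) = (7.762e-03)² / (0.087 − 7.762e-03) = 7.60e-04.

K_a = 7.60e-04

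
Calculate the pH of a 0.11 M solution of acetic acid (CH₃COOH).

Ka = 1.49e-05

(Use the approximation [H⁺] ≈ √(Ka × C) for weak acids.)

[H⁺] = √(Ka × C) = √(1.49e-05 × 0.11) = 1.2802e-03. pH = -log(1.2802e-03)

pH = 2.89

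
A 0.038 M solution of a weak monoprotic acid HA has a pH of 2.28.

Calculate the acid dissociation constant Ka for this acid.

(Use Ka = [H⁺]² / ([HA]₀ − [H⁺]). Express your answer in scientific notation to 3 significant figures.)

[H⁺] = 10^(−pH) = 10^(−2.28) = 5.248e-03 M. For HA ⇌ H⁺ + A⁻, Ka = [H⁺][A⁻]/[HA] = [H⁺]² / ([HA]₀ − [H⁺]) = (5.248e-03)² / (0.038 − 5.248e-03) = 8.41e-04.

K_a = 8.41e-04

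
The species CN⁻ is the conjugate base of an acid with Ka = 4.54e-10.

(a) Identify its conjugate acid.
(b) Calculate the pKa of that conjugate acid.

(a) The conjugate acid is formed by adding one H⁺ to CN⁻, giving HCN. (b) pKa = -log(Ka) = -log(4.54e-10) = 9.34.

Conjugate acid: HCN; pK_a = 9.34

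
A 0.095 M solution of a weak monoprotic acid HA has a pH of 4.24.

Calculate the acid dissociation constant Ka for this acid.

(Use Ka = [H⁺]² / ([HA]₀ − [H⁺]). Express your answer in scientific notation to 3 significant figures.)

[H⁺] = 10^(−pH) = 10^(−4.24) = 5.754e-05 M. For HA ⇌ H⁺ + A⁻, Ka = [H⁺][A⁻]/[HA] = [H⁺]² / ([HA]₀ − [H⁺]) = (5.754e-05)² / (0.095 − 5.754e-05) = 3.49e-08.

K_a = 3.49e-08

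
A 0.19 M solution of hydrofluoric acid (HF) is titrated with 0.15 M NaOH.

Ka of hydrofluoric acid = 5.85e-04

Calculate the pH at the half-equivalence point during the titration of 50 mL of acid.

At half-equivalence [HA] = [A⁻], so Henderson-Hasselbalch gives pH = pKa = -log(5.85e-04) = 3.23.

pH = pKa = 3.23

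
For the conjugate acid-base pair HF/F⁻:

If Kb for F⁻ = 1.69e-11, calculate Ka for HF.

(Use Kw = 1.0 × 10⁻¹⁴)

For a conjugate pair Ka × Kb = Kw, so Ka = Kw/Kb = 1.0 × 10⁻¹⁴ / 1.69e-11 = 5.92e-04.

K_a = 5.92e-04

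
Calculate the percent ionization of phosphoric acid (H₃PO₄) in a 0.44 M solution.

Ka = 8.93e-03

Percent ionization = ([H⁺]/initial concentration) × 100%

Using Ka equilibrium: x² + Ka×x - Ka×C = 0. Solving: [H⁺] = 5.8377e-02. Percent = (5.8377e-02/0.44) × 100

Percent ionization = 13.3%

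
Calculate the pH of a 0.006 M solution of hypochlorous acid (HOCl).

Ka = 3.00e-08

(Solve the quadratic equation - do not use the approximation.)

x² + Ka×x - Ka×C = 0. Using quadratic formula: [H⁺] = 1.3401e-05

pH = 4.87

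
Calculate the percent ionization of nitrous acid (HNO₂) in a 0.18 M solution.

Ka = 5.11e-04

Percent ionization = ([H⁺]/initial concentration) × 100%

Using Ka equilibrium: x² + Ka×x - Ka×C = 0. Solving: [H⁺] = 9.3385e-03. Percent = (9.3385e-03/0.18) × 100

Percent ionization = 5.19%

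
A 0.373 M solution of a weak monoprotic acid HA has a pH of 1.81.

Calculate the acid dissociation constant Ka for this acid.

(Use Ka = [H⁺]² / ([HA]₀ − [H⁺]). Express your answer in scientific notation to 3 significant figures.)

[H⁺] = 10^(−pH) = 10^(−1.81) = 1.549e-02 M. For HA ⇌ H⁺ + A⁻, Ka = [H⁺][A⁻]/[HA] = [H⁺]² / ([HA]₀ − [H⁺]) = (1.549e-02)² / (0.373 − 1.549e-02) = 6.71e-04.

K_a = 6.71e-04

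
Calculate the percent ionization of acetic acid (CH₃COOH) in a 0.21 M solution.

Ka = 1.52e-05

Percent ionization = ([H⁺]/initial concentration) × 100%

Using Ka equilibrium: x² + Ka×x - Ka×C = 0. Solving: [H⁺] = 1.7790e-03. Percent = (1.7790e-03/0.21) × 100

Percent ionization = 0.847%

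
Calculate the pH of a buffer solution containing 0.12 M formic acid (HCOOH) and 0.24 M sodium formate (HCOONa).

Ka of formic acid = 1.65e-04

pKa = -log(1.65e-04) = 3.78. pH = pKa + log([A⁻]/[HA]) = 3.78 + log(0.24/0.12)

pH = 4.08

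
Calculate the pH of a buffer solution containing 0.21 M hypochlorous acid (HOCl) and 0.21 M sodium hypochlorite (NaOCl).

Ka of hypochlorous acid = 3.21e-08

pKa = -log(3.21e-08) = 7.49. pH = pKa + log([A⁻]/[HA]) = 7.49 + log(0.21/0.21)

pH = 7.49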